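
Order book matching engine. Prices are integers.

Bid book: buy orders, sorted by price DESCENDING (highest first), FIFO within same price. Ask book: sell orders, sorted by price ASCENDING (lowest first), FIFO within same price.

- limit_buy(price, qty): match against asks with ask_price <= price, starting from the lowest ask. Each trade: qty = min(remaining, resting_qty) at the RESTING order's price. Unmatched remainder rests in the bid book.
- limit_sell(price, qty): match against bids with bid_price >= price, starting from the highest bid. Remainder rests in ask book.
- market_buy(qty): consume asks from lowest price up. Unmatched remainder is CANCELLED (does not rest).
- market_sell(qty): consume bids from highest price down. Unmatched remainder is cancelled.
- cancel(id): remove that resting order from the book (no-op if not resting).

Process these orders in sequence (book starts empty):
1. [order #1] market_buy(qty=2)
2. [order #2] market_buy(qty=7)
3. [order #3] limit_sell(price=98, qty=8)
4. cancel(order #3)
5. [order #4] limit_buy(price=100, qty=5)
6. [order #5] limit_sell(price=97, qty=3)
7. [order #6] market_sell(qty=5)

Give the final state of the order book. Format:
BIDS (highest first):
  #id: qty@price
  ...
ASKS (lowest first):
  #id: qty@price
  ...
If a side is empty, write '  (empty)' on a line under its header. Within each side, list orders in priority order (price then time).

Answer: BIDS (highest first):
  (empty)
ASKS (lowest first):
  (empty)

Derivation:
After op 1 [order #1] market_buy(qty=2): fills=none; bids=[-] asks=[-]
After op 2 [order #2] market_buy(qty=7): fills=none; bids=[-] asks=[-]
After op 3 [order #3] limit_sell(price=98, qty=8): fills=none; bids=[-] asks=[#3:8@98]
After op 4 cancel(order #3): fills=none; bids=[-] asks=[-]
After op 5 [order #4] limit_buy(price=100, qty=5): fills=none; bids=[#4:5@100] asks=[-]
After op 6 [order #5] limit_sell(price=97, qty=3): fills=#4x#5:3@100; bids=[#4:2@100] asks=[-]
After op 7 [order #6] market_sell(qty=5): fills=#4x#6:2@100; bids=[-] asks=[-]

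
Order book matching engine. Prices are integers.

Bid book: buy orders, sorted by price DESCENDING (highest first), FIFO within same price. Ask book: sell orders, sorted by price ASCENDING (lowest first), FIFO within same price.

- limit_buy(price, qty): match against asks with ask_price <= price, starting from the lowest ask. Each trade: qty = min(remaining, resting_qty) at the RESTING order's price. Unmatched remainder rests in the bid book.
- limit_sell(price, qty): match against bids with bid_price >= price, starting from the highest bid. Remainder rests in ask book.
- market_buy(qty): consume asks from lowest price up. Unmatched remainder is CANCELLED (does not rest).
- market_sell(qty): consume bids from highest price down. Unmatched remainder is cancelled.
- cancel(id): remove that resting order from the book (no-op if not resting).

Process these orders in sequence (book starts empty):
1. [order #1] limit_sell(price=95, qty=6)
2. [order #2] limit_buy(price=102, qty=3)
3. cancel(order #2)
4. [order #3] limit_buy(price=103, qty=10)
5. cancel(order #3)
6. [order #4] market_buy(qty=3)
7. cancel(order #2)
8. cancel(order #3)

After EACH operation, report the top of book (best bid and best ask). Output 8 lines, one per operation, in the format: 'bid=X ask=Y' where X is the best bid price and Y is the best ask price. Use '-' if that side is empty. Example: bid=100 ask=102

Answer: bid=- ask=95
bid=- ask=95
bid=- ask=95
bid=103 ask=-
bid=- ask=-
bid=- ask=-
bid=- ask=-
bid=- ask=-

Derivation:
After op 1 [order #1] limit_sell(price=95, qty=6): fills=none; bids=[-] asks=[#1:6@95]
After op 2 [order #2] limit_buy(price=102, qty=3): fills=#2x#1:3@95; bids=[-] asks=[#1:3@95]
After op 3 cancel(order #2): fills=none; bids=[-] asks=[#1:3@95]
After op 4 [order #3] limit_buy(price=103, qty=10): fills=#3x#1:3@95; bids=[#3:7@103] asks=[-]
After op 5 cancel(order #3): fills=none; bids=[-] asks=[-]
After op 6 [order #4] market_buy(qty=3): fills=none; bids=[-] asks=[-]
After op 7 cancel(order #2): fills=none; bids=[-] asks=[-]
After op 8 cancel(order #3): fills=none; bids=[-] asks=[-]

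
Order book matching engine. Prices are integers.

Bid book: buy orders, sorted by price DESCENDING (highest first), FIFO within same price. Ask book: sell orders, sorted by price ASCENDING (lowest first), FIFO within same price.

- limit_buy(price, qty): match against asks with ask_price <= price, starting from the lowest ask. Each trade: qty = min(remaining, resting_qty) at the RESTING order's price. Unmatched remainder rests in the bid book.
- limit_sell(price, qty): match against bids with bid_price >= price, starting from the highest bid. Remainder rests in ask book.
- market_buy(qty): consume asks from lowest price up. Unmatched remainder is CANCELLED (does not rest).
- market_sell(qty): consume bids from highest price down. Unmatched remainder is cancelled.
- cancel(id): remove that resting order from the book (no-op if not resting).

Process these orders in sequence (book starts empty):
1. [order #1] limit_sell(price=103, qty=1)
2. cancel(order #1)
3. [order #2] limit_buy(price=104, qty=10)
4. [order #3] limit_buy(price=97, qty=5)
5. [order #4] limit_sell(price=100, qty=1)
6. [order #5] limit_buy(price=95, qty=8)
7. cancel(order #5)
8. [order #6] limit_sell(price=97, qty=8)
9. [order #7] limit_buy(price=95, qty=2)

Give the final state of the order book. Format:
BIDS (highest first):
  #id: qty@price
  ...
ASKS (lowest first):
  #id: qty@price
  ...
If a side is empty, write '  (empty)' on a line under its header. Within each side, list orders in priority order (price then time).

Answer: BIDS (highest first):
  #2: 1@104
  #3: 5@97
  #7: 2@95
ASKS (lowest first):
  (empty)

Derivation:
After op 1 [order #1] limit_sell(price=103, qty=1): fills=none; bids=[-] asks=[#1:1@103]
After op 2 cancel(order #1): fills=none; bids=[-] asks=[-]
After op 3 [order #2] limit_buy(price=104, qty=10): fills=none; bids=[#2:10@104] asks=[-]
After op 4 [order #3] limit_buy(price=97, qty=5): fills=none; bids=[#2:10@104 #3:5@97] asks=[-]
After op 5 [order #4] limit_sell(price=100, qty=1): fills=#2x#4:1@104; bids=[#2:9@104 #3:5@97] asks=[-]
After op 6 [order #5] limit_buy(price=95, qty=8): fills=none; bids=[#2:9@104 #3:5@97 #5:8@95] asks=[-]
After op 7 cancel(order #5): fills=none; bids=[#2:9@104 #3:5@97] asks=[-]
After op 8 [order #6] limit_sell(price=97, qty=8): fills=#2x#6:8@104; bids=[#2:1@104 #3:5@97] asks=[-]
After op 9 [order #7] limit_buy(price=95, qty=2): fills=none; bids=[#2:1@104 #3:5@97 #7:2@95] asks=[-]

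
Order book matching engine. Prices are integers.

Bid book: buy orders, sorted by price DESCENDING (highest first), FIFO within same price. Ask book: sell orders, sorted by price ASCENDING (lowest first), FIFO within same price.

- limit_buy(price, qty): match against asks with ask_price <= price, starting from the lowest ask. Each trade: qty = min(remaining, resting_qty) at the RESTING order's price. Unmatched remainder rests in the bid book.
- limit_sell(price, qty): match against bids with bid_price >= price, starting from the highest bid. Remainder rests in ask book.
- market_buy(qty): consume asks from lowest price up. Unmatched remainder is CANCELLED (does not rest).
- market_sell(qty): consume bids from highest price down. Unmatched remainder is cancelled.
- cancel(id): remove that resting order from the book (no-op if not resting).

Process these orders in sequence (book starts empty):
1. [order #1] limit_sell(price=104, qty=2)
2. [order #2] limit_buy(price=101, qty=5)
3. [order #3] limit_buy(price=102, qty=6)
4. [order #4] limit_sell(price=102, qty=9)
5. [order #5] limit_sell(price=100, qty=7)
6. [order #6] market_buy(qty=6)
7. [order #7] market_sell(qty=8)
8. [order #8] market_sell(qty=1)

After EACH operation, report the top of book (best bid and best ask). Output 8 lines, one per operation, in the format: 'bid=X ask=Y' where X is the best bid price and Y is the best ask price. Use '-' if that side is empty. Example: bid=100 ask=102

After op 1 [order #1] limit_sell(price=104, qty=2): fills=none; bids=[-] asks=[#1:2@104]
After op 2 [order #2] limit_buy(price=101, qty=5): fills=none; bids=[#2:5@101] asks=[#1:2@104]
After op 3 [order #3] limit_buy(price=102, qty=6): fills=none; bids=[#3:6@102 #2:5@101] asks=[#1:2@104]
After op 4 [order #4] limit_sell(price=102, qty=9): fills=#3x#4:6@102; bids=[#2:5@101] asks=[#4:3@102 #1:2@104]
After op 5 [order #5] limit_sell(price=100, qty=7): fills=#2x#5:5@101; bids=[-] asks=[#5:2@100 #4:3@102 #1:2@104]
After op 6 [order #6] market_buy(qty=6): fills=#6x#5:2@100 #6x#4:3@102 #6x#1:1@104; bids=[-] asks=[#1:1@104]
After op 7 [order #7] market_sell(qty=8): fills=none; bids=[-] asks=[#1:1@104]
After op 8 [order #8] market_sell(qty=1): fills=none; bids=[-] asks=[#1:1@104]

Answer: bid=- ask=104
bid=101 ask=104
bid=102 ask=104
bid=101 ask=102
bid=- ask=100
bid=- ask=104
bid=- ask=104
bid=- ask=104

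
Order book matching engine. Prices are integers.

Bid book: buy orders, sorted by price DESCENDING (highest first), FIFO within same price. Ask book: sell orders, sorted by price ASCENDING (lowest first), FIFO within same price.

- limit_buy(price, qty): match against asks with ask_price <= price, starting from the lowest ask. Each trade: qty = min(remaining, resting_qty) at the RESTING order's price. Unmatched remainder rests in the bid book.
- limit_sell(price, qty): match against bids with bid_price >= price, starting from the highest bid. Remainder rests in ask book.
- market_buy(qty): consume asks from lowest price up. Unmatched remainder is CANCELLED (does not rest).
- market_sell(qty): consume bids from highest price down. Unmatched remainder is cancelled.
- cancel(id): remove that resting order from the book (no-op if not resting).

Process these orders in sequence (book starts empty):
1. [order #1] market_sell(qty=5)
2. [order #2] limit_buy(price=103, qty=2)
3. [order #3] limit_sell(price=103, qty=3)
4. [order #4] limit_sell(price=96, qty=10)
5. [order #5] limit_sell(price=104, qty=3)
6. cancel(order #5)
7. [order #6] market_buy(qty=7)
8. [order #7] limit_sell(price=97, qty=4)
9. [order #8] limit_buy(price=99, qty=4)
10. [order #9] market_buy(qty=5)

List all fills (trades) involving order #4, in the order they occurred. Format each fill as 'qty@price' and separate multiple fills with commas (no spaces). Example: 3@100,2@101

After op 1 [order #1] market_sell(qty=5): fills=none; bids=[-] asks=[-]
After op 2 [order #2] limit_buy(price=103, qty=2): fills=none; bids=[#2:2@103] asks=[-]
After op 3 [order #3] limit_sell(price=103, qty=3): fills=#2x#3:2@103; bids=[-] asks=[#3:1@103]
After op 4 [order #4] limit_sell(price=96, qty=10): fills=none; bids=[-] asks=[#4:10@96 #3:1@103]
After op 5 [order #5] limit_sell(price=104, qty=3): fills=none; bids=[-] asks=[#4:10@96 #3:1@103 #5:3@104]
After op 6 cancel(order #5): fills=none; bids=[-] asks=[#4:10@96 #3:1@103]
After op 7 [order #6] market_buy(qty=7): fills=#6x#4:7@96; bids=[-] asks=[#4:3@96 #3:1@103]
After op 8 [order #7] limit_sell(price=97, qty=4): fills=none; bids=[-] asks=[#4:3@96 #7:4@97 #3:1@103]
After op 9 [order #8] limit_buy(price=99, qty=4): fills=#8x#4:3@96 #8x#7:1@97; bids=[-] asks=[#7:3@97 #3:1@103]
After op 10 [order #9] market_buy(qty=5): fills=#9x#7:3@97 #9x#3:1@103; bids=[-] asks=[-]

Answer: 7@96,3@96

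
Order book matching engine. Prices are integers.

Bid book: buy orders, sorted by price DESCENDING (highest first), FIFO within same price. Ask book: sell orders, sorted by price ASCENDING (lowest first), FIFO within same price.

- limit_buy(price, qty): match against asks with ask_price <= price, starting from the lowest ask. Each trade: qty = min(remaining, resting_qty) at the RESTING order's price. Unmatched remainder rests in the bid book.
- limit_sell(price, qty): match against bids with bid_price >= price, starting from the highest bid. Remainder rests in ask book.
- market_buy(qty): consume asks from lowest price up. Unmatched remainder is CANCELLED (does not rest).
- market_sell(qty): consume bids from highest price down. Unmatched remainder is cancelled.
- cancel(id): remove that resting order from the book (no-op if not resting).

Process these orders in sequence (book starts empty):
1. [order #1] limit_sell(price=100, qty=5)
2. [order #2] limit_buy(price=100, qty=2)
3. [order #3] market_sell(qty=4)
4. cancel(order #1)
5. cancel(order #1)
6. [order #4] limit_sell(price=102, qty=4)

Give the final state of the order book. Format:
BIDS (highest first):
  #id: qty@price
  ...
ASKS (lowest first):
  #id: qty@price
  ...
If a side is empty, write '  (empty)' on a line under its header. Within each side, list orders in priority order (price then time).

After op 1 [order #1] limit_sell(price=100, qty=5): fills=none; bids=[-] asks=[#1:5@100]
After op 2 [order #2] limit_buy(price=100, qty=2): fills=#2x#1:2@100; bids=[-] asks=[#1:3@100]
After op 3 [order #3] market_sell(qty=4): fills=none; bids=[-] asks=[#1:3@100]
After op 4 cancel(order #1): fills=none; bids=[-] asks=[-]
After op 5 cancel(order #1): fills=none; bids=[-] asks=[-]
After op 6 [order #4] limit_sell(price=102, qty=4): fills=none; bids=[-] asks=[#4:4@102]

Answer: BIDS (highest first):
  (empty)
ASKS (lowest first):
  #4: 4@102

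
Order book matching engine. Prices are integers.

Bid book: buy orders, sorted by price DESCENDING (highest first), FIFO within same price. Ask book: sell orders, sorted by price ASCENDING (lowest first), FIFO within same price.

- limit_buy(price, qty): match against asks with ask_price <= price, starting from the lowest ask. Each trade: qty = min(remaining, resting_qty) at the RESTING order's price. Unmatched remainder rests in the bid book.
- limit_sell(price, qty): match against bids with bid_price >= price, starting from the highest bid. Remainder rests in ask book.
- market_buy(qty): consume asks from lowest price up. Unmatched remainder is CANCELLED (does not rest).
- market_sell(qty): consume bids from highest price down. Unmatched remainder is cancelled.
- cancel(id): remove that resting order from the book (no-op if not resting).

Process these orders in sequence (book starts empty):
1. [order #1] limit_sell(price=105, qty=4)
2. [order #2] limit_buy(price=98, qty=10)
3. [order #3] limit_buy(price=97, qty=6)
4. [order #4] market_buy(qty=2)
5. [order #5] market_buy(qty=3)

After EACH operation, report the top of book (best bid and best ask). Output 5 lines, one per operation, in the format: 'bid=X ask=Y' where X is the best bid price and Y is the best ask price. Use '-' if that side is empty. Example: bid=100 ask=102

Answer: bid=- ask=105
bid=98 ask=105
bid=98 ask=105
bid=98 ask=105
bid=98 ask=-

Derivation:
After op 1 [order #1] limit_sell(price=105, qty=4): fills=none; bids=[-] asks=[#1:4@105]
After op 2 [order #2] limit_buy(price=98, qty=10): fills=none; bids=[#2:10@98] asks=[#1:4@105]
After op 3 [order #3] limit_buy(price=97, qty=6): fills=none; bids=[#2:10@98 #3:6@97] asks=[#1:4@105]
After op 4 [order #4] market_buy(qty=2): fills=#4x#1:2@105; bids=[#2:10@98 #3:6@97] asks=[#1:2@105]
After op 5 [order #5] market_buy(qty=3): fills=#5x#1:2@105; bids=[#2:10@98 #3:6@97] asks=[-]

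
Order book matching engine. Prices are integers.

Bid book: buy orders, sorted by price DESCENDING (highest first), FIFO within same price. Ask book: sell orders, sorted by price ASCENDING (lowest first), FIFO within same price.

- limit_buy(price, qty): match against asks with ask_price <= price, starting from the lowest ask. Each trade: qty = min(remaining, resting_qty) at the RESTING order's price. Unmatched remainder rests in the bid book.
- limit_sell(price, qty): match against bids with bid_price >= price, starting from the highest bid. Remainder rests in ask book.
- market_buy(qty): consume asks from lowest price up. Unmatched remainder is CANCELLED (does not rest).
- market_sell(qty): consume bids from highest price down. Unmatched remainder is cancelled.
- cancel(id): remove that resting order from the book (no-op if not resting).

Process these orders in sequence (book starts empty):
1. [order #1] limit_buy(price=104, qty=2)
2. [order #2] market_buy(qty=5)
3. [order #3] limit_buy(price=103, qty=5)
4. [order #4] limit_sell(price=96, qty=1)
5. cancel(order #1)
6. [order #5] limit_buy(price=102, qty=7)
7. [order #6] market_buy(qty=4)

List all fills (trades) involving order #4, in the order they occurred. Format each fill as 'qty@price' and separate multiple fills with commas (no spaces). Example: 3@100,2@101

Answer: 1@104

Derivation:
After op 1 [order #1] limit_buy(price=104, qty=2): fills=none; bids=[#1:2@104] asks=[-]
After op 2 [order #2] market_buy(qty=5): fills=none; bids=[#1:2@104] asks=[-]
After op 3 [order #3] limit_buy(price=103, qty=5): fills=none; bids=[#1:2@104 #3:5@103] asks=[-]
After op 4 [order #4] limit_sell(price=96, qty=1): fills=#1x#4:1@104; bids=[#1:1@104 #3:5@103] asks=[-]
After op 5 cancel(order #1): fills=none; bids=[#3:5@103] asks=[-]
After op 6 [order #5] limit_buy(price=102, qty=7): fills=none; bids=[#3:5@103 #5:7@102] asks=[-]
After op 7 [order #6] market_buy(qty=4): fills=none; bids=[#3:5@103 #5:7@102] asks=[-]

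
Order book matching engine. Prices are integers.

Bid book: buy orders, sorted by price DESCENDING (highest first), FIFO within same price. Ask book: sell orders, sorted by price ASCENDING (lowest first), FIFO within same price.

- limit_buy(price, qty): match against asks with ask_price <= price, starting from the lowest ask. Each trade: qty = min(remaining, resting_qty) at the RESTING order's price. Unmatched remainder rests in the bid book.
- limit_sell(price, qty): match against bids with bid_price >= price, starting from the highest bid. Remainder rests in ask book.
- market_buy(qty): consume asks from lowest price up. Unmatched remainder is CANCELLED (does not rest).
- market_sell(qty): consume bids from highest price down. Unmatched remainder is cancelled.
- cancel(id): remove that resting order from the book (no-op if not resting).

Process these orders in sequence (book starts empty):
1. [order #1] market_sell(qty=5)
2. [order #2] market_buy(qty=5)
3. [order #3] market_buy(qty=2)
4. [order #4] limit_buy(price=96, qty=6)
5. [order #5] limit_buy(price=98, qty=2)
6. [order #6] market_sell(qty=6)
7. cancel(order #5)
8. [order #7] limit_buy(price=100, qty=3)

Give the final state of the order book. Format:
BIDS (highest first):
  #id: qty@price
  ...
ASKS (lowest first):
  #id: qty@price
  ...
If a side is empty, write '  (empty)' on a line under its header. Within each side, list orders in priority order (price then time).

Answer: BIDS (highest first):
  #7: 3@100
  #4: 2@96
ASKS (lowest first):
  (empty)

Derivation:
After op 1 [order #1] market_sell(qty=5): fills=none; bids=[-] asks=[-]
After op 2 [order #2] market_buy(qty=5): fills=none; bids=[-] asks=[-]
After op 3 [order #3] market_buy(qty=2): fills=none; bids=[-] asks=[-]
After op 4 [order #4] limit_buy(price=96, qty=6): fills=none; bids=[#4:6@96] asks=[-]
After op 5 [order #5] limit_buy(price=98, qty=2): fills=none; bids=[#5:2@98 #4:6@96] asks=[-]
After op 6 [order #6] market_sell(qty=6): fills=#5x#6:2@98 #4x#6:4@96; bids=[#4:2@96] asks=[-]
After op 7 cancel(order #5): fills=none; bids=[#4:2@96] asks=[-]
After op 8 [order #7] limit_buy(price=100, qty=3): fills=none; bids=[#7:3@100 #4:2@96] asks=[-]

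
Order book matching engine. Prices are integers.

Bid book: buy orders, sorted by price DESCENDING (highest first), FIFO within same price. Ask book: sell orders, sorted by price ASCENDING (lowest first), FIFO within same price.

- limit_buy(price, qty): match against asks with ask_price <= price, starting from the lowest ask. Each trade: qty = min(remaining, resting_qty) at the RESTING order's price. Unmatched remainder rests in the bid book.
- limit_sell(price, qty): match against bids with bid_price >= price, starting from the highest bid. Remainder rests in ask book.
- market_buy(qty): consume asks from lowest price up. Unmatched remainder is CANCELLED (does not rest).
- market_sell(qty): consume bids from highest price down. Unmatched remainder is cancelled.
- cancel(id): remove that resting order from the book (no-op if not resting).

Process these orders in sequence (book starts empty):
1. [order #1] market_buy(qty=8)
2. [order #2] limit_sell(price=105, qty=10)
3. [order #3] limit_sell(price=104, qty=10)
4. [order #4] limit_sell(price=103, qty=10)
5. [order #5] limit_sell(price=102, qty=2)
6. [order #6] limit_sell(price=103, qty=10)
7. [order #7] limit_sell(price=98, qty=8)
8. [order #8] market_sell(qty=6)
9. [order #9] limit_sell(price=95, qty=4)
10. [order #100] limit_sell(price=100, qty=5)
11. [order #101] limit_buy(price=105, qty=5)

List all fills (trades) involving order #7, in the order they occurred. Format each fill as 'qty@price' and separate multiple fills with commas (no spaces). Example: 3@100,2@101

Answer: 1@98

Derivation:
After op 1 [order #1] market_buy(qty=8): fills=none; bids=[-] asks=[-]
After op 2 [order #2] limit_sell(price=105, qty=10): fills=none; bids=[-] asks=[#2:10@105]
After op 3 [order #3] limit_sell(price=104, qty=10): fills=none; bids=[-] asks=[#3:10@104 #2:10@105]
After op 4 [order #4] limit_sell(price=103, qty=10): fills=none; bids=[-] asks=[#4:10@103 #3:10@104 #2:10@105]
After op 5 [order #5] limit_sell(price=102, qty=2): fills=none; bids=[-] asks=[#5:2@102 #4:10@103 #3:10@104 #2:10@105]
After op 6 [order #6] limit_sell(price=103, qty=10): fills=none; bids=[-] asks=[#5:2@102 #4:10@103 #6:10@103 #3:10@104 #2:10@105]
After op 7 [order #7] limit_sell(price=98, qty=8): fills=none; bids=[-] asks=[#7:8@98 #5:2@102 #4:10@103 #6:10@103 #3:10@104 #2:10@105]
After op 8 [order #8] market_sell(qty=6): fills=none; bids=[-] asks=[#7:8@98 #5:2@102 #4:10@103 #6:10@103 #3:10@104 #2:10@105]
After op 9 [order #9] limit_sell(price=95, qty=4): fills=none; bids=[-] asks=[#9:4@95 #7:8@98 #5:2@102 #4:10@103 #6:10@103 #3:10@104 #2:10@105]
After op 10 [order #100] limit_sell(price=100, qty=5): fills=none; bids=[-] asks=[#9:4@95 #7:8@98 #100:5@100 #5:2@102 #4:10@103 #6:10@103 #3:10@104 #2:10@105]
After op 11 [order #101] limit_buy(price=105, qty=5): fills=#101x#9:4@95 #101x#7:1@98; bids=[-] asks=[#7:7@98 #100:5@100 #5:2@102 #4:10@103 #6:10@103 #3:10@104 #2:10@105]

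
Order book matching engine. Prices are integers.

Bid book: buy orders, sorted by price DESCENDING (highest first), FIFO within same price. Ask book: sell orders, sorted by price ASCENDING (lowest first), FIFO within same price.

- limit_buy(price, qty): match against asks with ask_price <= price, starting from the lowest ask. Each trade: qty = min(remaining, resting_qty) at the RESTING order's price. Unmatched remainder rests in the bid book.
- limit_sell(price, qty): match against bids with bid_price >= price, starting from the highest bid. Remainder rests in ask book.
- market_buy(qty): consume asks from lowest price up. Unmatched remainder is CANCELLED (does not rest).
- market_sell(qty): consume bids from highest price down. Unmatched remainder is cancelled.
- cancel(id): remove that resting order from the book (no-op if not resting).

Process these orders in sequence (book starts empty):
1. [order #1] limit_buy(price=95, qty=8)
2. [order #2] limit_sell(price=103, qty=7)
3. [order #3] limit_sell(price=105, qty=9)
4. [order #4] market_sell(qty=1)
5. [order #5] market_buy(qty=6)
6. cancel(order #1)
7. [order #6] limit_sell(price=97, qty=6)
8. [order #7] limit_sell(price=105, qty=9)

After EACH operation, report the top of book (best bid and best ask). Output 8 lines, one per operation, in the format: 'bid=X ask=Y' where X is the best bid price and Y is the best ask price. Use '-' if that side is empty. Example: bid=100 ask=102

After op 1 [order #1] limit_buy(price=95, qty=8): fills=none; bids=[#1:8@95] asks=[-]
After op 2 [order #2] limit_sell(price=103, qty=7): fills=none; bids=[#1:8@95] asks=[#2:7@103]
After op 3 [order #3] limit_sell(price=105, qty=9): fills=none; bids=[#1:8@95] asks=[#2:7@103 #3:9@105]
After op 4 [order #4] market_sell(qty=1): fills=#1x#4:1@95; bids=[#1:7@95] asks=[#2:7@103 #3:9@105]
After op 5 [order #5] market_buy(qty=6): fills=#5x#2:6@103; bids=[#1:7@95] asks=[#2:1@103 #3:9@105]
After op 6 cancel(order #1): fills=none; bids=[-] asks=[#2:1@103 #3:9@105]
After op 7 [order #6] limit_sell(price=97, qty=6): fills=none; bids=[-] asks=[#6:6@97 #2:1@103 #3:9@105]
After op 8 [order #7] limit_sell(price=105, qty=9): fills=none; bids=[-] asks=[#6:6@97 #2:1@103 #3:9@105 #7:9@105]

Answer: bid=95 ask=-
bid=95 ask=103
bid=95 ask=103
bid=95 ask=103
bid=95 ask=103
bid=- ask=103
bid=- ask=97
bid=- ask=97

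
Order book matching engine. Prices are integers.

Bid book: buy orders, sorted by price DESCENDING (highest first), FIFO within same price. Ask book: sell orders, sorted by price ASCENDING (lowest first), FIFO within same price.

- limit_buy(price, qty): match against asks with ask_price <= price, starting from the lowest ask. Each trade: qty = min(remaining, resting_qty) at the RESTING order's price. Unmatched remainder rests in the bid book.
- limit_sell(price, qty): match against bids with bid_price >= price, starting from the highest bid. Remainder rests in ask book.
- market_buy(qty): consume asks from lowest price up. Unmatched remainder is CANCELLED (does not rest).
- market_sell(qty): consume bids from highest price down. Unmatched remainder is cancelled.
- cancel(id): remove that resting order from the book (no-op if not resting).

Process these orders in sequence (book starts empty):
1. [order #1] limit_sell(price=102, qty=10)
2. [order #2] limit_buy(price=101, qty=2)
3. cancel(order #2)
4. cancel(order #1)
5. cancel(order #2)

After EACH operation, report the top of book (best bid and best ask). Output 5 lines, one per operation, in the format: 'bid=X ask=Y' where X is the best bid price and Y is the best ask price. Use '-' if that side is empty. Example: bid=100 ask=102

After op 1 [order #1] limit_sell(price=102, qty=10): fills=none; bids=[-] asks=[#1:10@102]
After op 2 [order #2] limit_buy(price=101, qty=2): fills=none; bids=[#2:2@101] asks=[#1:10@102]
After op 3 cancel(order #2): fills=none; bids=[-] asks=[#1:10@102]
After op 4 cancel(order #1): fills=none; bids=[-] asks=[-]
After op 5 cancel(order #2): fills=none; bids=[-] asks=[-]

Answer: bid=- ask=102
bid=101 ask=102
bid=- ask=102
bid=- ask=-
bid=- ask=-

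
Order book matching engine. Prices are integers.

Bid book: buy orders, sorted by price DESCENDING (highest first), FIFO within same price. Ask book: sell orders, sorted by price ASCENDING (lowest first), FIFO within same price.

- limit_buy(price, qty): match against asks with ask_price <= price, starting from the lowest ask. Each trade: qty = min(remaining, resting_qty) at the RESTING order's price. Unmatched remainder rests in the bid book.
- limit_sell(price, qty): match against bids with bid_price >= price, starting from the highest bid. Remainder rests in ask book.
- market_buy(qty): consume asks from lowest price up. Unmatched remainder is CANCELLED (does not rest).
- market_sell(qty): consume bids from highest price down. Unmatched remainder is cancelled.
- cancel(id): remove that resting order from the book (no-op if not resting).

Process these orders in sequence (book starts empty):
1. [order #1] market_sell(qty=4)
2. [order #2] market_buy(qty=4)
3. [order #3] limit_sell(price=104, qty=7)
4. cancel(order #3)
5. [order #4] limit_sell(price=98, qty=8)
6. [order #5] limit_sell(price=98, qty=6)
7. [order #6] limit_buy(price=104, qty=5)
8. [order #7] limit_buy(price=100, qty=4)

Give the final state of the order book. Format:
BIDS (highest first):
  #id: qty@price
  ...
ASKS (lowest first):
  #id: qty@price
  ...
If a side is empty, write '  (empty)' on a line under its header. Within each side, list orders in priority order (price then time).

After op 1 [order #1] market_sell(qty=4): fills=none; bids=[-] asks=[-]
After op 2 [order #2] market_buy(qty=4): fills=none; bids=[-] asks=[-]
After op 3 [order #3] limit_sell(price=104, qty=7): fills=none; bids=[-] asks=[#3:7@104]
After op 4 cancel(order #3): fills=none; bids=[-] asks=[-]
After op 5 [order #4] limit_sell(price=98, qty=8): fills=none; bids=[-] asks=[#4:8@98]
After op 6 [order #5] limit_sell(price=98, qty=6): fills=none; bids=[-] asks=[#4:8@98 #5:6@98]
After op 7 [order #6] limit_buy(price=104, qty=5): fills=#6x#4:5@98; bids=[-] asks=[#4:3@98 #5:6@98]
After op 8 [order #7] limit_buy(price=100, qty=4): fills=#7x#4:3@98 #7x#5:1@98; bids=[-] asks=[#5:5@98]

Answer: BIDS (highest first):
  (empty)
ASKS (lowest first):
  #5: 5@98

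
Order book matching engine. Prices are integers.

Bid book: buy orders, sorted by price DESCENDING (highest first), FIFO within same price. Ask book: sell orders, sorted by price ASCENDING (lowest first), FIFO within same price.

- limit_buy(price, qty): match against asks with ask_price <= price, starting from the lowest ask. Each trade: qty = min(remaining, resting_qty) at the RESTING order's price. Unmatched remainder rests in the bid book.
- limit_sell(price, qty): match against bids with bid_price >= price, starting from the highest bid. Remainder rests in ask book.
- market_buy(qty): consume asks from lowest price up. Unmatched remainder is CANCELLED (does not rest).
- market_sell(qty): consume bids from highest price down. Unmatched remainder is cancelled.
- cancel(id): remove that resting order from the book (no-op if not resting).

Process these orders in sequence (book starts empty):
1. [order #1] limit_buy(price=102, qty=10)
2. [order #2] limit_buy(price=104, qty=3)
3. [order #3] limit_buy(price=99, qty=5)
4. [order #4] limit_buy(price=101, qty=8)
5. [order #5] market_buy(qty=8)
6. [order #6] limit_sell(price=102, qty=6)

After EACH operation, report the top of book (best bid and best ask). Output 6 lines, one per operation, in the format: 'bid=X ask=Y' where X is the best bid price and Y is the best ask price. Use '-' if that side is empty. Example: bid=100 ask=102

Answer: bid=102 ask=-
bid=104 ask=-
bid=104 ask=-
bid=104 ask=-
bid=104 ask=-
bid=102 ask=-

Derivation:
After op 1 [order #1] limit_buy(price=102, qty=10): fills=none; bids=[#1:10@102] asks=[-]
After op 2 [order #2] limit_buy(price=104, qty=3): fills=none; bids=[#2:3@104 #1:10@102] asks=[-]
After op 3 [order #3] limit_buy(price=99, qty=5): fills=none; bids=[#2:3@104 #1:10@102 #3:5@99] asks=[-]
After op 4 [order #4] limit_buy(price=101, qty=8): fills=none; bids=[#2:3@104 #1:10@102 #4:8@101 #3:5@99] asks=[-]
After op 5 [order #5] market_buy(qty=8): fills=none; bids=[#2:3@104 #1:10@102 #4:8@101 #3:5@99] asks=[-]
After op 6 [order #6] limit_sell(price=102, qty=6): fills=#2x#6:3@104 #1x#6:3@102; bids=[#1:7@102 #4:8@101 #3:5@99] asks=[-]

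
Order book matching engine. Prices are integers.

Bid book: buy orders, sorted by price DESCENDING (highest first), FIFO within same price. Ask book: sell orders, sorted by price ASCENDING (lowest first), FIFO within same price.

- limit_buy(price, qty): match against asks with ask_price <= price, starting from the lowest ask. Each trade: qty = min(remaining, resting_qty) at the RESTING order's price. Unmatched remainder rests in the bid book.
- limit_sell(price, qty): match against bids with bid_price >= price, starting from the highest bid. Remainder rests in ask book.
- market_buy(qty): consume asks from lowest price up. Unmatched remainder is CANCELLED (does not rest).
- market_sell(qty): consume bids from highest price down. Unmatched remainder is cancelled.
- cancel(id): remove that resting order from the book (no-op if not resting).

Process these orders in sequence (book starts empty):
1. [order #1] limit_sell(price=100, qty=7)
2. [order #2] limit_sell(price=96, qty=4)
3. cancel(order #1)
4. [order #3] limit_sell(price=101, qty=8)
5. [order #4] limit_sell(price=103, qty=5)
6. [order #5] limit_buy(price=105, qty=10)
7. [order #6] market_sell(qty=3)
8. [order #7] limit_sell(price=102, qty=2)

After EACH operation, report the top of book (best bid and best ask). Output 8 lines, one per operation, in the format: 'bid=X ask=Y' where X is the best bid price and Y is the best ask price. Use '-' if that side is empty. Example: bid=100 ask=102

After op 1 [order #1] limit_sell(price=100, qty=7): fills=none; bids=[-] asks=[#1:7@100]
After op 2 [order #2] limit_sell(price=96, qty=4): fills=none; bids=[-] asks=[#2:4@96 #1:7@100]
After op 3 cancel(order #1): fills=none; bids=[-] asks=[#2:4@96]
After op 4 [order #3] limit_sell(price=101, qty=8): fills=none; bids=[-] asks=[#2:4@96 #3:8@101]
After op 5 [order #4] limit_sell(price=103, qty=5): fills=none; bids=[-] asks=[#2:4@96 #3:8@101 #4:5@103]
After op 6 [order #5] limit_buy(price=105, qty=10): fills=#5x#2:4@96 #5x#3:6@101; bids=[-] asks=[#3:2@101 #4:5@103]
After op 7 [order #6] market_sell(qty=3): fills=none; bids=[-] asks=[#3:2@101 #4:5@103]
After op 8 [order #7] limit_sell(price=102, qty=2): fills=none; bids=[-] asks=[#3:2@101 #7:2@102 #4:5@103]

Answer: bid=- ask=100
bid=- ask=96
bid=- ask=96
bid=- ask=96
bid=- ask=96
bid=- ask=101
bid=- ask=101
bid=- ask=101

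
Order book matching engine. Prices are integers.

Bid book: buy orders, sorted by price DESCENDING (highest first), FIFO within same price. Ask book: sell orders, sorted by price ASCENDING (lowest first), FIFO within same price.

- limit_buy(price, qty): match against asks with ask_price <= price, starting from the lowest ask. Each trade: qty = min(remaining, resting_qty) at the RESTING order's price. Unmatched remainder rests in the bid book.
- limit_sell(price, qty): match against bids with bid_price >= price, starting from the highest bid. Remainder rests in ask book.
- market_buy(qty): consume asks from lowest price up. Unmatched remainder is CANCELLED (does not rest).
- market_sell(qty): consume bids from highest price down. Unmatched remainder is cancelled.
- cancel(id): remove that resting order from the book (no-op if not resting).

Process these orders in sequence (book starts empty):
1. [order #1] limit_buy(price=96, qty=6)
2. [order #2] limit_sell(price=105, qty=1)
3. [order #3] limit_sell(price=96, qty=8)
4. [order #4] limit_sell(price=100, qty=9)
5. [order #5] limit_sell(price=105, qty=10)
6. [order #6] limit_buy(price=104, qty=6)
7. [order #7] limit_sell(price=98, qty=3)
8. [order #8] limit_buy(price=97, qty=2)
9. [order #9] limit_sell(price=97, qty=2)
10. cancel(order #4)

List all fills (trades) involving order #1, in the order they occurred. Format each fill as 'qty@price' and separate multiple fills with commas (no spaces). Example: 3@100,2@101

Answer: 6@96

Derivation:
After op 1 [order #1] limit_buy(price=96, qty=6): fills=none; bids=[#1:6@96] asks=[-]
After op 2 [order #2] limit_sell(price=105, qty=1): fills=none; bids=[#1:6@96] asks=[#2:1@105]
After op 3 [order #3] limit_sell(price=96, qty=8): fills=#1x#3:6@96; bids=[-] asks=[#3:2@96 #2:1@105]
After op 4 [order #4] limit_sell(price=100, qty=9): fills=none; bids=[-] asks=[#3:2@96 #4:9@100 #2:1@105]
After op 5 [order #5] limit_sell(price=105, qty=10): fills=none; bids=[-] asks=[#3:2@96 #4:9@100 #2:1@105 #5:10@105]
After op 6 [order #6] limit_buy(price=104, qty=6): fills=#6x#3:2@96 #6x#4:4@100; bids=[-] asks=[#4:5@100 #2:1@105 #5:10@105]
After op 7 [order #7] limit_sell(price=98, qty=3): fills=none; bids=[-] asks=[#7:3@98 #4:5@100 #2:1@105 #5:10@105]
After op 8 [order #8] limit_buy(price=97, qty=2): fills=none; bids=[#8:2@97] asks=[#7:3@98 #4:5@100 #2:1@105 #5:10@105]
After op 9 [order #9] limit_sell(price=97, qty=2): fills=#8x#9:2@97; bids=[-] asks=[#7:3@98 #4:5@100 #2:1@105 #5:10@105]
After op 10 cancel(order #4): fills=none; bids=[-] asks=[#7:3@98 #2:1@105 #5:10@105]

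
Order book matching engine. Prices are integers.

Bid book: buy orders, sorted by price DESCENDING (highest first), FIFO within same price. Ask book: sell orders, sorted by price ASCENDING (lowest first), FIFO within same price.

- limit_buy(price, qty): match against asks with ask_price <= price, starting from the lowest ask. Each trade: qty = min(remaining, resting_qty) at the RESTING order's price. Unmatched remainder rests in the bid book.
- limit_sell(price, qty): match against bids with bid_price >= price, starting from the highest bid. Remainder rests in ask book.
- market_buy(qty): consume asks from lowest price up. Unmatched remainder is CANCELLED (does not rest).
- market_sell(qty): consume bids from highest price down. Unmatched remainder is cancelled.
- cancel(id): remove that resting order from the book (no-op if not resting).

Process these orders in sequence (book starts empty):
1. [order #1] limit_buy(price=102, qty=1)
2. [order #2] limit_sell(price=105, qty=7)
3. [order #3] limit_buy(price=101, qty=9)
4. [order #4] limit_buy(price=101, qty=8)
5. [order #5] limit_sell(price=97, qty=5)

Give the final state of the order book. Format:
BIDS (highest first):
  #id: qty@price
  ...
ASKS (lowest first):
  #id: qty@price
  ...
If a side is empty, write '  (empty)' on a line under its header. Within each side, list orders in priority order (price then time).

After op 1 [order #1] limit_buy(price=102, qty=1): fills=none; bids=[#1:1@102] asks=[-]
After op 2 [order #2] limit_sell(price=105, qty=7): fills=none; bids=[#1:1@102] asks=[#2:7@105]
After op 3 [order #3] limit_buy(price=101, qty=9): fills=none; bids=[#1:1@102 #3:9@101] asks=[#2:7@105]
After op 4 [order #4] limit_buy(price=101, qty=8): fills=none; bids=[#1:1@102 #3:9@101 #4:8@101] asks=[#2:7@105]
After op 5 [order #5] limit_sell(price=97, qty=5): fills=#1x#5:1@102 #3x#5:4@101; bids=[#3:5@101 #4:8@101] asks=[#2:7@105]

Answer: BIDS (highest first):
  #3: 5@101
  #4: 8@101
ASKS (lowest first):
  #2: 7@105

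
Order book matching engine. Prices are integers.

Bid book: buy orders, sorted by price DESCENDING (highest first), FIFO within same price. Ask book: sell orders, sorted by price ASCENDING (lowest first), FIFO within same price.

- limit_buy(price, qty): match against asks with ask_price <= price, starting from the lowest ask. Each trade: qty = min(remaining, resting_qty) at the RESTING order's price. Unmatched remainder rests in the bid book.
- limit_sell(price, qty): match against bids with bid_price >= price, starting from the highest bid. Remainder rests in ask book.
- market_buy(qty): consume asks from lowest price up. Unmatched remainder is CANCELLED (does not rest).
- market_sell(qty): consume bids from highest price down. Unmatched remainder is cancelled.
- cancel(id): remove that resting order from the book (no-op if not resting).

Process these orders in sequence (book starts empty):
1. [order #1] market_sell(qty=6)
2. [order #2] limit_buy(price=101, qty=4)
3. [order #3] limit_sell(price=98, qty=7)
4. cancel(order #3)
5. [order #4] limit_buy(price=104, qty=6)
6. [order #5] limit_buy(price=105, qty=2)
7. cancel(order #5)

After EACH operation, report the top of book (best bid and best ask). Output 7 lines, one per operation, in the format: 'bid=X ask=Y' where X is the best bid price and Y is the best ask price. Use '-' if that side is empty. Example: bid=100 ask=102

Answer: bid=- ask=-
bid=101 ask=-
bid=- ask=98
bid=- ask=-
bid=104 ask=-
bid=105 ask=-
bid=104 ask=-

Derivation:
After op 1 [order #1] market_sell(qty=6): fills=none; bids=[-] asks=[-]
After op 2 [order #2] limit_buy(price=101, qty=4): fills=none; bids=[#2:4@101] asks=[-]
After op 3 [order #3] limit_sell(price=98, qty=7): fills=#2x#3:4@101; bids=[-] asks=[#3:3@98]
After op 4 cancel(order #3): fills=none; bids=[-] asks=[-]
After op 5 [order #4] limit_buy(price=104, qty=6): fills=none; bids=[#4:6@104] asks=[-]
After op 6 [order #5] limit_buy(price=105, qty=2): fills=none; bids=[#5:2@105 #4:6@104] asks=[-]
After op 7 cancel(order #5): fills=none; bids=[#4:6@104] asks=[-]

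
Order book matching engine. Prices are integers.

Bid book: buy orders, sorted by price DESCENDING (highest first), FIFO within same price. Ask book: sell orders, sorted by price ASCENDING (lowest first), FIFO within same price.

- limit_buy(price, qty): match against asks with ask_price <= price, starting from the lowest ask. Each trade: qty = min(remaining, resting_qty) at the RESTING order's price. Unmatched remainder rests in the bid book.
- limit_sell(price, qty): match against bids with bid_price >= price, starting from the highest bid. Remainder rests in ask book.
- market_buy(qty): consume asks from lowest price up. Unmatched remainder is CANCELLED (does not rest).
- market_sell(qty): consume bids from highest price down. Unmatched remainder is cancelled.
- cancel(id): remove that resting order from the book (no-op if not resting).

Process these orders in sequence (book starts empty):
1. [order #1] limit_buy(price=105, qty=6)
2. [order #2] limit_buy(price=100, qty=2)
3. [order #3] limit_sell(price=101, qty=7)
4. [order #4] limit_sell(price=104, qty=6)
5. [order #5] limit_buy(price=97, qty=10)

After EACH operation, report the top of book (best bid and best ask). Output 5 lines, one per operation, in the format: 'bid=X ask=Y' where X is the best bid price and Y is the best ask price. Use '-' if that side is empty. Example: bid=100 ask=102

Answer: bid=105 ask=-
bid=105 ask=-
bid=100 ask=101
bid=100 ask=101
bid=100 ask=101

Derivation:
After op 1 [order #1] limit_buy(price=105, qty=6): fills=none; bids=[#1:6@105] asks=[-]
After op 2 [order #2] limit_buy(price=100, qty=2): fills=none; bids=[#1:6@105 #2:2@100] asks=[-]
After op 3 [order #3] limit_sell(price=101, qty=7): fills=#1x#3:6@105; bids=[#2:2@100] asks=[#3:1@101]
After op 4 [order #4] limit_sell(price=104, qty=6): fills=none; bids=[#2:2@100] asks=[#3:1@101 #4:6@104]
After op 5 [order #5] limit_buy(price=97, qty=10): fills=none; bids=[#2:2@100 #5:10@97] asks=[#3:1@101 #4:6@104]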